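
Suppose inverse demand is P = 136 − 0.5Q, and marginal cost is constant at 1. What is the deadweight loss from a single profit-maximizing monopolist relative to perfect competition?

Under competition P = MC = 1, so Q = (136 − 1)/0.5 = 270.
Monopoly sets MR = MC: 136 − Q = 1 ⇒ Q = 135, P = 136 − 0.5·135 = 68.5.
DWL is the triangle between Q = 135 and Q = 270: ½·(270 − 135)·(68.5 − 1) = 4556.25.

DWL = 4556.25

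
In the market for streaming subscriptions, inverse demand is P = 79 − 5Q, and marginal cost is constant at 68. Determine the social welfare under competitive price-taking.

Perfect competition: P = MC = 68, so 79 − 5Q = 68 and Q = 2.2.
CS = ½·(79 − 68)·2.2 = 12.1; PS = (68 − 68)·2.2 = 0; TS = 12.1.

TS = 12.1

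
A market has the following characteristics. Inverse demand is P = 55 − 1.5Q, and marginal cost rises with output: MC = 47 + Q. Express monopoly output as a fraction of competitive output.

Q_m/Q_c = 0.625

Monopoly sets MR = MC: 55 − 3Q = 47 + Q ⇒ Q = 2, P = 55 − 1.5·2 = 52.
Under competition P = MC: 55 − 1.5Q = 47 + Q ⇒ Q = 3.2, P = 50.2.
Ratio Q_m/Q_c = 2/3.2 = 0.625.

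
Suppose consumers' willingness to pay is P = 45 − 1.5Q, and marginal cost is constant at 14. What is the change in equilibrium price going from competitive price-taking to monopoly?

Under competition P = MC = 14, so Q = (45 − 14)/1.5 = 62/3.
A monopolist chooses Q where MR = MC. MR = 45 − 3Q; setting this equal to 14 gives Q = 31/3 and P = 29.5.
Change in equilibrium price: 29.5 − 14 = 15.5.

P rises by 15.5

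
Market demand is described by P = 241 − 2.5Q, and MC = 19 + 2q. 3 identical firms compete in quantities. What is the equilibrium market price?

In a 3-firm Cournot equilibrium, symmetry and the first-order condition give q = (241 − 19)/(12) = 18.5. So Q = 55.5 and P = 102.25.

P = 102.25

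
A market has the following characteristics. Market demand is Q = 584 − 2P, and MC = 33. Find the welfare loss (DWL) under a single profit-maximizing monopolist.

Inverting demand: P = 292 − 0.5Q.
Competitive firms price at marginal cost: P = 33, giving Q = 518.
Monopoly sets MR = MC: 292 − Q = 33 ⇒ Q = 259, P = 292 − 0.5·259 = 162.5.
DWL is the triangle between Q = 259 and Q = 518: ½·(518 − 259)·(162.5 − 33) = 16770.25.

DWL = 16770.25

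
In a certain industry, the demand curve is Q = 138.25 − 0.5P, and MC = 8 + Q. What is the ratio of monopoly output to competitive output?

Q_m/Q_c = 0.6

Inverting demand: P = 276.5 − 2Q.
A monopolist chooses Q where MR = MC. MR = 276.5 − 4Q; setting this equal to 8 + Q gives Q = 53.7 and P = 169.1.
Competitive equilibrium sets price equal to marginal cost: 276.5 − 2Q = 8 + Q, so Q = 89.5 and P = 97.5.
Ratio Q_m/Q_c = 53.7/89.5 = 0.6.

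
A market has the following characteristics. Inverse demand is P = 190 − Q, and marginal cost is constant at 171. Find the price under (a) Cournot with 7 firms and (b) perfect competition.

With 7 symmetric Cournot firms, each firm's FOC gives 190 − 8q = 171, so q = 2.375, Q = 7·2.375 = 16.625, and P = 173.375.
Competitive firms price at marginal cost: P = 171, giving Q = 19.

Cournot: P = 173.375; Competition: P = 171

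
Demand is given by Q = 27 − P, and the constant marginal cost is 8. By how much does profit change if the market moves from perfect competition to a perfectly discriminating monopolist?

π rises by 180.5

Inverting demand: P = 27 − Q.
Competitive firms price at marginal cost: P = 8, giving Q = 19.
Profit = (8 − 8)·19 = 0.
A perfectly discriminating monopolist sells every unit with P(Q) ≥ MC(Q), so output equals the competitive quantity Q = 19. Each buyer pays their reservation price, so CS = 0 and the firm captures all surplus.
PS equals the full surplus area, 180.5. Profit = 180.5 = 180.5.
Change in profit: 180.5 − 0 = 180.5.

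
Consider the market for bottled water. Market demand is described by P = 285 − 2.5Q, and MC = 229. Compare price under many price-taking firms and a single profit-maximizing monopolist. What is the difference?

Price rises by 28

Under competition P = MC = 229, so Q = (285 − 229)/2.5 = 22.4.
A monopolist chooses Q where MR = MC. MR = 285 − 5Q; setting this equal to 229 gives Q = 11.2 and P = 257.
Change in price: 257 − 229 = 28.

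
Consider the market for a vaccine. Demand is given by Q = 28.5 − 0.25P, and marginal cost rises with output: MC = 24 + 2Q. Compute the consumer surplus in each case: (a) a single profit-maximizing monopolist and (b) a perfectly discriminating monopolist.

Monopoly: CS = 162; Perfect PD: CS = 0

Inverting demand: P = 114 − 4Q.
Monopoly sets MR = MC: 114 − 8Q = 24 + 2Q ⇒ Q = 9, P = 114 − 4·9 = 78.
CS = ½·(114 − 78)·9 = 162.
Under first-degree price discrimination the firm charges each unit its demand price and produces up to where P = MC, i.e. Q = 15. Consumer surplus is zero; producer surplus equals total surplus.
CS = 0.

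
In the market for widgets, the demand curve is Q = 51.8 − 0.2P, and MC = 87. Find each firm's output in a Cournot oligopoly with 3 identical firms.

q_i = 8.6

Inverting demand: P = 259 − 5Q.
In a 3-firm Cournot equilibrium, symmetry and the first-order condition give q = (259 − 87)/(20) = 8.6. So Q = 25.8 and P = 130.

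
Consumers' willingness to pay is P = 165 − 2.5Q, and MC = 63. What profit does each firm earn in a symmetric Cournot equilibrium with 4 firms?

π_i = 166.464

With 4 symmetric Cournot firms, each firm's FOC gives 165 − 12.5q = 63, so q = 8.16, Q = 4·8.16 = 32.64, and P = 83.4.
Each firm's profit = (83.4 − 63)·8.16 = 166.464.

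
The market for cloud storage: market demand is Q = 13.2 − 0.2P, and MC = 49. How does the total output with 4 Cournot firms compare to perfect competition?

Cournot: Q = 2.72; Competition: Q = 3.4

Inverting demand: P = 66 − 5Q.
With 4 symmetric Cournot firms, each firm's FOC gives 66 − 25q = 49, so q = 0.68, Q = 4·0.68 = 2.72, and P = 52.4.
Perfect competition: P = MC = 49, so 66 − 5Q = 49 and Q = 3.4.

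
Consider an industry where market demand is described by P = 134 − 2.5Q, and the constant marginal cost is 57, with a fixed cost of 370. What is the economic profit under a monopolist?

A monopolist chooses Q where MR = MC. MR = 134 − 5Q; setting this equal to 57 gives Q = 15.4 and P = 95.5.
Profit = (95.5 − 57)·15.4 − 370 = 222.9.

Profit = 222.9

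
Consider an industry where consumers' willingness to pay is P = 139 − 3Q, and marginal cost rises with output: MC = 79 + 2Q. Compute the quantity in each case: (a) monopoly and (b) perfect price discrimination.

Monopoly: Q = 7.5; Perfect PD: Q = 12

The monopolist equates marginal revenue to marginal cost: 139 − 6Q = 79 + 2Q, so Q = 7.5. From demand, P = 116.5.
With perfect price discrimination, output is the efficient level Q = 12 (where demand meets MC), but every buyer pays their willingness to pay: CS = 0 and PS = total surplus.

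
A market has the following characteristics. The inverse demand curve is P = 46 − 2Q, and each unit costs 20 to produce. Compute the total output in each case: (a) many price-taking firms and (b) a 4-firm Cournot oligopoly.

Competitive firms price at marginal cost: P = 20, giving Q = 13.
With 4 symmetric Cournot firms, each firm's FOC gives 46 − 10q = 20, so q = 2.6, Q = 4·2.6 = 10.4, and P = 25.2.

Competition: Q = 13; Cournot: Q = 10.4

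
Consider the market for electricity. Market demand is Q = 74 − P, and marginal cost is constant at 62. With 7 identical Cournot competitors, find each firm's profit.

Inverting demand: P = 74 − Q.
Cournot with 7 identical firms: the symmetric best-response condition is 74 − 8q = 62. Each firm produces q = 1.5, total output Q = 10.5, price P = 63.5.
Each firm's profit = (63.5 − 62)·1.5 = 2.25.

π_i = 2.25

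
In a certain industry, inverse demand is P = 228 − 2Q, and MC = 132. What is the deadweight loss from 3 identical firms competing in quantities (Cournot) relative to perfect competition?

DWL = 144

Under competition P = MC = 132, so Q = (228 − 132)/2 = 48.
Cournot with 3 identical firms: the symmetric best-response condition is 228 − 8q = 132. Each firm produces q = 12, total output Q = 36, price P = 156.
DWL is the triangle between Q = 36 and Q = 48: ½·(48 − 36)·(156 − 132) = 144.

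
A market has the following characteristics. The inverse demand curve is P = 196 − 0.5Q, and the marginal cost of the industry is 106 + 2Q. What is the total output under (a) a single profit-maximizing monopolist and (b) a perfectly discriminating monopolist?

Monopoly sets MR = MC: 196 − Q = 106 + 2Q ⇒ Q = 30, P = 196 − 0.5·30 = 181.
Under first-degree price discrimination the firm charges each unit its demand price and produces up to where P = MC, i.e. Q = 36. Consumer surplus is zero; producer surplus equals total surplus.

Monopoly: Q = 30; Perfect PD: Q = 36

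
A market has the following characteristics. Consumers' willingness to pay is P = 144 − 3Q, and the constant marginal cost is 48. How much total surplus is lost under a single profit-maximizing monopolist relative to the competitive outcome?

Competitive firms price at marginal cost: P = 48, giving Q = 32.
A monopolist chooses Q where MR = MC. MR = 144 − 6Q; setting this equal to 48 gives Q = 16 and P = 96.
DWL is the triangle between Q = 16 and Q = 32: ½·(32 − 16)·(96 − 48) = 384.

DWL = 384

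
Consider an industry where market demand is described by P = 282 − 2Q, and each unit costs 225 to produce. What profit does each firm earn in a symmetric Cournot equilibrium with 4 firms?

π_i = 64.98

In a 4-firm Cournot equilibrium, symmetry and the first-order condition give q = (282 − 225)/(10) = 5.7. So Q = 22.8 and P = 236.4.
Each firm's profit = (236.4 − 225)·5.7 = 64.98.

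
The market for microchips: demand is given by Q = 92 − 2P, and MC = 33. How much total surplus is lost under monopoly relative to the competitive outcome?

Inverting demand: P = 46 − 0.5Q.
Competitive firms price at marginal cost: P = 33, giving Q = 26.
Monopoly sets MR = MC: 46 − Q = 33 ⇒ Q = 13, P = 46 − 0.5·13 = 39.5.
DWL is the triangle between Q = 13 and Q = 26: ½·(26 − 13)·(39.5 − 33) = 42.25.

DWL = 42.25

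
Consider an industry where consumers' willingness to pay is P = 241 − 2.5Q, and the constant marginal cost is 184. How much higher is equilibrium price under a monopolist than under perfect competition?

Equilibrium price rises by 28.5

Competitive firms price at marginal cost: P = 184, giving Q = 22.8.
Monopoly sets MR = MC: 241 − 5Q = 184 ⇒ Q = 11.4, P = 241 − 2.5·11.4 = 212.5.
Change in equilibrium price: 212.5 − 184 = 28.5.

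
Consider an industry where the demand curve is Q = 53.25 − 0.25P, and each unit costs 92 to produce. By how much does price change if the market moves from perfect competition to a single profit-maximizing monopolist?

P rises by 60.5

Inverting demand: P = 213 − 4Q.
Perfect competition: P = MC = 92, so 213 − 4Q = 92 and Q = 30.25.
A monopolist chooses Q where MR = MC. MR = 213 − 8Q; setting this equal to 92 gives Q = 15.125 and P = 152.5.
Change in price: 152.5 − 92 = 60.5.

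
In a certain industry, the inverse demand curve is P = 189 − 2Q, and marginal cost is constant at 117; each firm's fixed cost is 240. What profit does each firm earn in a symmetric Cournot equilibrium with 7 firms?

In a 7-firm Cournot equilibrium, symmetry and the first-order condition give q = (189 − 117)/(16) = 4.5. So Q = 31.5 and P = 126.
Each firm's profit = (126 − 117)·4.5 − 240 = −199.5.

π_i = −199.5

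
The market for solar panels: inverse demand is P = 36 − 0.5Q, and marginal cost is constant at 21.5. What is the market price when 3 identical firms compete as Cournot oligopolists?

P = 25.125

With 3 symmetric Cournot firms, each firm's FOC gives 36 − 2q = 21.5, so q = 7.25, Q = 3·7.25 = 21.75, and P = 25.125.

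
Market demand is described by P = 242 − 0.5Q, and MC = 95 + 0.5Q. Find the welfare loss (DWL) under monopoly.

DWL = 1200.5

Under competition P = MC: 242 − 0.5Q = 95 + 0.5Q ⇒ Q = 147, P = 168.5.
Monopoly sets MR = MC: 242 − Q = 95 + 0.5Q ⇒ Q = 98, P = 242 − 0.5·98 = 193.
CS = ½·(242 − 168.5)·147 = 5402.25; PS = (168.5·147 − 95·147 − ½·0.5·147²) = 5402.25; TS = 10804.5.
CS = ½·(242 − 193)·98 = 2401; PS = (193·98 − 95·98 − ½·0.5·98²) = 7203; TS = 9604.
DWL = 10804.5 − 9604 = 1200.5.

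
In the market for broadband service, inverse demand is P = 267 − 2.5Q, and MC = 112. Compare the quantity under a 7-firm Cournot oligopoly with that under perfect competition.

With 7 symmetric Cournot firms, each firm's FOC gives 267 − 20q = 112, so q = 7.75, Q = 7·7.75 = 54.25, and P = 131.375.
Under competition P = MC = 112, so Q = (267 − 112)/2.5 = 62.

Cournot: Q = 54.25; Competition: Q = 62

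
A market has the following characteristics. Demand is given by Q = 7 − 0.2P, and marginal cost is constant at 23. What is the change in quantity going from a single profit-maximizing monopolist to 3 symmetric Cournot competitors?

Q rises by 0.6

Inverting demand: P = 35 − 5Q.
A monopolist chooses Q where MR = MC. MR = 35 − 10Q; setting this equal to 23 gives Q = 1.2 and P = 29.
In a 3-firm Cournot equilibrium, symmetry and the first-order condition give q = (35 − 23)/(20) = 0.6. So Q = 1.8 and P = 26.
Change in quantity: 1.8 − 1.2 = 0.6.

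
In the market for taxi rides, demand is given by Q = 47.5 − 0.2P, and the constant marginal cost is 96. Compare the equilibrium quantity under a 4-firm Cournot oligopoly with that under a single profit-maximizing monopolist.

Cournot: Q = 22.64; Monopoly: Q = 14.15

Inverting demand: P = 237.5 − 5Q.
In a 4-firm Cournot equilibrium, symmetry and the first-order condition give q = (237.5 − 96)/(25) = 5.66. So Q = 22.64 and P = 124.3.
The monopolist equates marginal revenue to marginal cost: 237.5 − 10Q = 96, so Q = 14.15. From demand, P = 166.75.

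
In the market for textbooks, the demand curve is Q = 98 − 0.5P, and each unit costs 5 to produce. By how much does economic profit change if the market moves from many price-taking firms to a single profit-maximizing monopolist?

Inverting demand: P = 196 − 2Q.
Under competition P = MC = 5, so Q = (196 − 5)/2 = 95.5.
Profit = (5 − 5)·95.5 = 0.
Monopoly sets MR = MC: 196 − 4Q = 5 ⇒ Q = 47.75, P = 196 − 2·47.75 = 100.5.
Profit = (100.5 − 5)·47.75 = 4560.125.
Change in economic profit: 4560.125 − 0 = 4560.125.

Economic profit rises by 4560.125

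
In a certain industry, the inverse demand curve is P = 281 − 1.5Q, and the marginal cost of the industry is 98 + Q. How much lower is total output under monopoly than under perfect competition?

Competitive equilibrium sets price equal to marginal cost: 281 − 1.5Q = 98 + Q, so Q = 73.2 and P = 171.2.
A monopolist chooses Q where MR = MC. MR = 281 − 3Q; setting this equal to 98 + Q gives Q = 45.75 and P = 212.375.
Change in total output: 45.75 − 73.2 = −27.45.

Total output falls by 27.45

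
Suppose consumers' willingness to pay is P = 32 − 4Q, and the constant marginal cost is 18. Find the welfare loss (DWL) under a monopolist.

Competitive firms price at marginal cost: P = 18, giving Q = 3.5.
Monopoly sets MR = MC: 32 − 8Q = 18 ⇒ Q = 1.75, P = 32 − 4·1.75 = 25.
DWL is the triangle between Q = 1.75 and Q = 3.5: ½·(3.5 − 1.75)·(25 − 18) = 6.125.

DWL = 6.125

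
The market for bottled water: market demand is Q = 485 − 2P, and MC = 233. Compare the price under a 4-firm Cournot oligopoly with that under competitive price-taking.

Inverting demand: P = 242.5 − 0.5Q.
In a 4-firm Cournot equilibrium, symmetry and the first-order condition give q = (242.5 − 233)/(2.5) = 3.8. So Q = 15.2 and P = 234.9.
Competitive firms price at marginal cost: P = 233, giving Q = 19.

Cournot: P = 234.9; Competition: P = 233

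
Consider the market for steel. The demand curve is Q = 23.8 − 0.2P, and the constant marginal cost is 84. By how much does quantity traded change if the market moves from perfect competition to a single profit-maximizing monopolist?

Quantity traded falls by 3.5

Inverting demand: P = 119 − 5Q.
Competitive firms price at marginal cost: P = 84, giving Q = 7.
Monopoly sets MR = MC: 119 − 10Q = 84 ⇒ Q = 3.5, P = 119 − 5·3.5 = 101.5.
Change in quantity traded: 3.5 − 7 = −3.5.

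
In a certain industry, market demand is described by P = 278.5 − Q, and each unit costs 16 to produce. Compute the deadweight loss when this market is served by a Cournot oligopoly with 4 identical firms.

Under competition P = MC = 16, so Q = (278.5 − 16)/1 = 262.5.
In a 4-firm Cournot equilibrium, symmetry and the first-order condition give q = (278.5 − 16)/(5) = 52.5. So Q = 210 and P = 68.5.
DWL is the triangle between Q = 210 and Q = 262.5: ½·(262.5 − 210)·(68.5 − 16) = 1378.125.

DWL = 1378.125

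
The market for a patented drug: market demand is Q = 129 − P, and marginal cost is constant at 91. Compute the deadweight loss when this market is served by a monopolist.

Inverting demand: P = 129 − Q.
Perfect competition: P = MC = 91, so 129 − Q = 91 and Q = 38.
The monopolist equates marginal revenue to marginal cost: 129 − 2Q = 91, so Q = 19. From demand, P = 110.
DWL is the triangle between Q = 19 and Q = 38: ½·(38 − 19)·(110 − 91) = 180.5.

DWL = 180.5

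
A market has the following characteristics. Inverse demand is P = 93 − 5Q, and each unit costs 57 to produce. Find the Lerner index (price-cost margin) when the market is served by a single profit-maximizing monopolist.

The monopolist equates marginal revenue to marginal cost: 93 − 10Q = 57, so Q = 3.6. From demand, P = 75.
Lerner index = (P − MC)/P = (75 − 57)/75 = 0.24.

Lerner index = 0.24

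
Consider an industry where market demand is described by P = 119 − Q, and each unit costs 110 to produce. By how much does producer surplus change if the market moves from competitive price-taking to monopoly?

Competitive firms price at marginal cost: P = 110, giving Q = 9.
PS = (110 − 110)·9 = 0.
A monopolist chooses Q where MR = MC. MR = 119 − 2Q; setting this equal to 110 gives Q = 4.5 and P = 114.5.
PS = (114.5 − 110)·4.5 = 20.25.
Change in producer surplus: 20.25 − 0 = 20.25.

PS rises by 20.25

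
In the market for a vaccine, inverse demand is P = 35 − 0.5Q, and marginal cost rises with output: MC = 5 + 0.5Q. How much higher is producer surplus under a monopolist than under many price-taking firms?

Producer surplus rises by 75

Under competition P = MC: 35 − 0.5Q = 5 + 0.5Q ⇒ Q = 30, P = 20.
PS = P·Q − VC(Q) = 20·30 − (5·30 + ½·0.5·30²) = 225.
A monopolist chooses Q where MR = MC. MR = 35 − Q; setting this equal to 5 + 0.5Q gives Q = 20 and P = 25.
PS = P·Q − VC(Q) = 25·20 − (5·20 + ½·0.5·20²) = 300.
Change in producer surplus: 300 − 225 = 75.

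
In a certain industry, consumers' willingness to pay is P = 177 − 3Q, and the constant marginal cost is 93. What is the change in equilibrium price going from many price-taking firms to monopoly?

P rises by 42

Under competition P = MC = 93, so Q = (177 − 93)/3 = 28.
Monopoly sets MR = MC: 177 − 6Q = 93 ⇒ Q = 14, P = 177 − 3·14 = 135.
Change in equilibrium price: 135 − 93 = 42.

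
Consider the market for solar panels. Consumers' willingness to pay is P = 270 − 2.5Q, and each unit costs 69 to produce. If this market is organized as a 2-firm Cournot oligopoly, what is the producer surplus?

In a 2-firm Cournot equilibrium, symmetry and the first-order condition give q = (270 − 69)/(7.5) = 26.8. So Q = 53.6 and P = 136.
PS = (136 − 69)·53.6 = 3591.2.

PS = 3591.2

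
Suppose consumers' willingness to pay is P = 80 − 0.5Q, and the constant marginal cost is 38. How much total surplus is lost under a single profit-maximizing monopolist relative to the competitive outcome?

Competitive firms price at marginal cost: P = 38, giving Q = 84.
The monopolist equates marginal revenue to marginal cost: 80 − Q = 38, so Q = 42. From demand, P = 59.
DWL is the triangle between Q = 42 and Q = 84: ½·(84 − 42)·(59 − 38) = 441.

DWL = 441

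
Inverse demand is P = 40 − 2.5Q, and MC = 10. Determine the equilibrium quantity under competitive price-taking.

Under competition P = MC = 10, so Q = (40 − 10)/2.5 = 12.

Q = 12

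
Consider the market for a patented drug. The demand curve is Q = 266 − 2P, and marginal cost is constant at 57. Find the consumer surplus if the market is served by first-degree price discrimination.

Inverting demand: P = 133 − 0.5Q.
With perfect price discrimination, output is the efficient level Q = 152 (where demand meets MC), but every buyer pays their willingness to pay: CS = 0 and PS = total surplus.
CS = 0.

CS = 0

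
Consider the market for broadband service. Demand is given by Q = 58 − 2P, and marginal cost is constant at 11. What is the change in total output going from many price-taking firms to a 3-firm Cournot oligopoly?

Inverting demand: P = 29 − 0.5Q.
Under competition P = MC = 11, so Q = (29 − 11)/0.5 = 36.
In a 3-firm Cournot equilibrium, symmetry and the first-order condition give q = (29 − 11)/(2) = 9. So Q = 27 and P = 15.5.
Change in total output: 27 − 36 = −9.

Total output falls by 9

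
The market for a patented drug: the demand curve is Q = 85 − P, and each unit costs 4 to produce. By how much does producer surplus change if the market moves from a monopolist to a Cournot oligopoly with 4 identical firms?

Producer surplus falls by 590.49

Inverting demand: P = 85 − Q.
Monopoly sets MR = MC: 85 − 2Q = 4 ⇒ Q = 40.5, P = 85 − 40.5 = 44.5.
PS = (44.5 − 4)·40.5 = 1640.25.
With 4 symmetric Cournot firms, each firm's FOC gives 85 − 5q = 4, so q = 16.2, Q = 4·16.2 = 64.8, and P = 20.2.
PS = (20.2 − 4)·64.8 = 1049.76.
Change in producer surplus: 1049.76 − 1640.25 = −590.49.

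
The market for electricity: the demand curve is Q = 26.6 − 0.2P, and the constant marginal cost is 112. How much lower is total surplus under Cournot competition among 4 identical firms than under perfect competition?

Inverting demand: P = 133 − 5Q.
Under competition P = MC = 112, so Q = (133 − 112)/5 = 4.2.
CS = ½·(133 − 112)·4.2 = 44.1; PS = (112 − 112)·4.2 = 0; TS = 44.1.
With 4 symmetric Cournot firms, each firm's FOC gives 133 − 25q = 112, so q = 0.84, Q = 4·0.84 = 3.36, and P = 116.2.
CS = ½·(133 − 116.2)·3.36 = 28.224; PS = (116.2 − 112)·3.36 = 14.112; TS = 42.336.
Change in total surplus: 42.336 − 44.1 = −1.764.

TS falls by 1.764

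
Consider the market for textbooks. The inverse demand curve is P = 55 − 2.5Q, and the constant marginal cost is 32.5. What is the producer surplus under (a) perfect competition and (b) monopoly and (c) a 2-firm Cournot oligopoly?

Competition: PS = 0; Monopoly: PS = 50.625; Cournot: PS = 45

Under competition P = MC = 32.5, so Q = (55 − 32.5)/2.5 = 9.
PS = (32.5 − 32.5)·9 = 0.
The monopolist equates marginal revenue to marginal cost: 55 − 5Q = 32.5, so Q = 4.5. From demand, P = 43.75.
PS = (43.75 − 32.5)·4.5 = 50.625.
With 2 symmetric Cournot firms, each firm's FOC gives 55 − 7.5q = 32.5, so q = 3, Q = 2·3 = 6, and P = 40.
PS = (40 − 32.5)·6 = 45.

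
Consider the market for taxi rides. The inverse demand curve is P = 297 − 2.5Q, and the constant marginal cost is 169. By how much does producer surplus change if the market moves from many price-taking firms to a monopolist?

Perfect competition: P = MC = 169, so 297 − 2.5Q = 169 and Q = 51.2.
PS = (169 − 169)·51.2 = 0.
A monopolist chooses Q where MR = MC. MR = 297 − 5Q; setting this equal to 169 gives Q = 25.6 and P = 233.
PS = (233 − 169)·25.6 = 1638.4.
Change in producer surplus: 1638.4 − 0 = 1638.4.

PS rises by 1638.4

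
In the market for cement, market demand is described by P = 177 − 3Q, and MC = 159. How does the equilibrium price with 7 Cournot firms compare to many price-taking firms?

Cournot: P = 161.25; Competition: P = 159

Cournot with 7 identical firms: the symmetric best-response condition is 177 − 24q = 159. Each firm produces q = 0.75, total output Q = 5.25, price P = 161.25.
Competitive firms price at marginal cost: P = 159, giving Q = 6.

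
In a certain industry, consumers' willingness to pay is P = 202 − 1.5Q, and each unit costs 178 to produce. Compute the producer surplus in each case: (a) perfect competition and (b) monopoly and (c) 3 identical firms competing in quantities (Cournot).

Competitive firms price at marginal cost: P = 178, giving Q = 16.
PS = (178 − 178)·16 = 0.
A monopolist chooses Q where MR = MC. MR = 202 − 3Q; setting this equal to 178 gives Q = 8 and P = 190.
PS = (190 − 178)·8 = 96.
Cournot with 3 identical firms: the symmetric best-response condition is 202 − 6q = 178. Each firm produces q = 4, total output Q = 12, price P = 184.
PS = (184 − 178)·12 = 72.

Competition: PS = 0; Monopoly: PS = 96; Cournot: PS = 72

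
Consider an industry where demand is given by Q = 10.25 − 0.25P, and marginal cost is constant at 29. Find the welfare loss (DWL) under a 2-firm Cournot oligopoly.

DWL = 2

Inverting demand: P = 41 − 4Q.
Competitive firms price at marginal cost: P = 29, giving Q = 3.
With 2 symmetric Cournot firms, each firm's FOC gives 41 − 12q = 29, so q = 1, Q = 2·1 = 2, and P = 33.
DWL is the triangle between Q = 2 and Q = 3: ½·(3 − 2)·(33 − 29) = 2.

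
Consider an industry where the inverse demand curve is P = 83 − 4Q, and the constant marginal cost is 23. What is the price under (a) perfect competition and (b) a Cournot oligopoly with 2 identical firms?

Perfect competition: P = MC = 23, so 83 − 4Q = 23 and Q = 15.
Cournot with 2 identical firms: the symmetric best-response condition is 83 − 12q = 23. Each firm produces q = 5, total output Q = 10, price P = 43.

Competition: P = 23; Cournot: P = 43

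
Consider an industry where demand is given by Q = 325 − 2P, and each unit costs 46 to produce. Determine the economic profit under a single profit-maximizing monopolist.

Inverting demand: P = 162.5 − 0.5Q.
The monopolist equates marginal revenue to marginal cost: 162.5 − Q = 46, so Q = 116.5. From demand, P = 104.25.
Profit = (104.25 − 46)·116.5 = 6786.125.

Profit = 6786.125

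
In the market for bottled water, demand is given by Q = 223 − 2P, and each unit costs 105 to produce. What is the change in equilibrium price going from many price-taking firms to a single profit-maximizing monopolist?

Equilibrium price rises by 3.25

Inverting demand: P = 111.5 − 0.5Q.
Perfect competition: P = MC = 105, so 111.5 − 0.5Q = 105 and Q = 13.
A monopolist chooses Q where MR = MC. MR = 111.5 − Q; setting this equal to 105 gives Q = 6.5 and P = 108.25.
Change in equilibrium price: 108.25 − 105 = 3.25.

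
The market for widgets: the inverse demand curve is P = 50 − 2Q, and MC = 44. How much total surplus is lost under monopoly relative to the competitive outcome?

Competitive firms price at marginal cost: P = 44, giving Q = 3.
A monopolist chooses Q where MR = MC. MR = 50 − 4Q; setting this equal to 44 gives Q = 1.5 and P = 47.
DWL is the triangle between Q = 1.5 and Q = 3: ½·(3 − 1.5)·(47 − 44) = 2.25.

DWL = 2.25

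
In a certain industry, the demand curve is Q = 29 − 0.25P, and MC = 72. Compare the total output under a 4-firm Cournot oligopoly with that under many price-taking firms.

Inverting demand: P = 116 − 4Q.
In a 4-firm Cournot equilibrium, symmetry and the first-order condition give q = (116 − 72)/(20) = 2.2. So Q = 8.8 and P = 80.8.
Perfect competition: P = MC = 72, so 116 − 4Q = 72 and Q = 11.

Cournot: Q = 8.8; Competition: Q = 11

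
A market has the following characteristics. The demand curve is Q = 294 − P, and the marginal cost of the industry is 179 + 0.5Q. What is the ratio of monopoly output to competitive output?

Q_m/Q_c = 0.6

Inverting demand: P = 294 − Q.
A monopolist chooses Q where MR = MC. MR = 294 − 2Q; setting this equal to 179 + 0.5Q gives Q = 46 and P = 248.
Under competition P = MC: 294 − Q = 179 + 0.5Q ⇒ Q = 230/3, P = 652/3.
Ratio Q_m/Q_c = 46/(230/3) = 0.6.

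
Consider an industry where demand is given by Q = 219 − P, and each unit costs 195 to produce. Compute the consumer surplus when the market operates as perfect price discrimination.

Inverting demand: P = 219 − Q.
Under first-degree price discrimination the firm charges each unit its demand price and produces up to where P = MC, i.e. Q = 24. Consumer surplus is zero; producer surplus equals total surplus.
CS = 0.

CS = 0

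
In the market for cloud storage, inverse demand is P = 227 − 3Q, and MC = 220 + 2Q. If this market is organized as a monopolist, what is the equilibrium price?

P = 224.375

The monopolist equates marginal revenue to marginal cost: 227 − 6Q = 220 + 2Q, so Q = 0.875. From demand, P = 224.375.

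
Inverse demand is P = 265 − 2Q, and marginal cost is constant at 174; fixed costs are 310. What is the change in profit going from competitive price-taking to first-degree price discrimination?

Competitive firms price at marginal cost: P = 174, giving Q = 45.5.
Profit = (174 − 174)·45.5 − 310 = −310.
With perfect price discrimination, output is the efficient level Q = 45.5 (where demand meets MC), but every buyer pays their willingness to pay: CS = 0 and PS = total surplus.
PS equals the full surplus area, 2070.25. Profit = 2070.25 − 310 = 1760.25.
Change in profit: 1760.25 − −310 = 2070.25.

Profit rises by 2070.25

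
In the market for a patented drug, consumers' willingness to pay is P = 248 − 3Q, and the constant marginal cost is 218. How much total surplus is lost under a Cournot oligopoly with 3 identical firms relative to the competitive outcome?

DWL = 9.375

Perfect competition: P = MC = 218, so 248 − 3Q = 218 and Q = 10.
In a 3-firm Cournot equilibrium, symmetry and the first-order condition give q = (248 − 218)/(12) = 2.5. So Q = 7.5 and P = 225.5.
DWL is the triangle between Q = 7.5 and Q = 10: ½·(10 − 7.5)·(225.5 − 218) = 9.375.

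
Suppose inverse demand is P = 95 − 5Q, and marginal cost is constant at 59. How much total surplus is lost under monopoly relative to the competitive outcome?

DWL = 32.4

Competitive firms price at marginal cost: P = 59, giving Q = 7.2.
The monopolist equates marginal revenue to marginal cost: 95 − 10Q = 59, so Q = 3.6. From demand, P = 77.
DWL is the triangle between Q = 3.6 and Q = 7.2: ½·(7.2 − 3.6)·(77 − 59) = 32.4.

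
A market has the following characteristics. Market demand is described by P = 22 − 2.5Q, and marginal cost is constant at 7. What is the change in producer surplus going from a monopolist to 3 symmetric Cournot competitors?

Producer surplus falls by 5.625

The monopolist equates marginal revenue to marginal cost: 22 − 5Q = 7, so Q = 3. From demand, P = 14.5.
PS = (14.5 − 7)·3 = 22.5.
With 3 symmetric Cournot firms, each firm's FOC gives 22 − 10q = 7, so q = 1.5, Q = 3·1.5 = 4.5, and P = 10.75.
PS = (10.75 − 7)·4.5 = 16.875.
Change in producer surplus: 16.875 − 22.5 = −5.625.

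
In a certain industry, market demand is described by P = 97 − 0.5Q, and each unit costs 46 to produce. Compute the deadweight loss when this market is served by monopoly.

Competitive firms price at marginal cost: P = 46, giving Q = 102.
The monopolist equates marginal revenue to marginal cost: 97 − Q = 46, so Q = 51. From demand, P = 71.5.
DWL is the triangle between Q = 51 and Q = 102: ½·(102 − 51)·(71.5 − 46) = 650.25.

DWL = 650.25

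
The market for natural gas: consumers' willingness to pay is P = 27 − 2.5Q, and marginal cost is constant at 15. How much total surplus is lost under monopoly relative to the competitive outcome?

DWL = 7.2

Competitive firms price at marginal cost: P = 15, giving Q = 4.8.
Monopoly sets MR = MC: 27 − 5Q = 15 ⇒ Q = 2.4, P = 27 − 2.5·2.4 = 21.
DWL is the triangle between Q = 2.4 and Q = 4.8: ½·(4.8 − 2.4)·(21 − 15) = 7.2.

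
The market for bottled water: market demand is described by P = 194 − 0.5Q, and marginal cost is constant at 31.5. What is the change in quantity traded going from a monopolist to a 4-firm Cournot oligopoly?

Quantity traded rises by 97.5

Monopoly sets MR = MC: 194 − Q = 31.5 ⇒ Q = 162.5, P = 194 − 0.5·162.5 = 112.75.
With 4 symmetric Cournot firms, each firm's FOC gives 194 − 2.5q = 31.5, so q = 65, Q = 4·65 = 260, and P = 64.
Change in quantity traded: 260 − 162.5 = 97.5.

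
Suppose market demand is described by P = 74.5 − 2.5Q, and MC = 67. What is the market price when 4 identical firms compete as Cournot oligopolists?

P = 68.5

In a 4-firm Cournot equilibrium, symmetry and the first-order condition give q = (74.5 − 67)/(12.5) = 0.6. So Q = 2.4 and P = 68.5.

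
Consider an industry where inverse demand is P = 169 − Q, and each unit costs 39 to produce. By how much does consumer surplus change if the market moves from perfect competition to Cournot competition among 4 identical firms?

Competitive firms price at marginal cost: P = 39, giving Q = 130.
CS = ½·(169 − 39)·130 = 8450.
In a 4-firm Cournot equilibrium, symmetry and the first-order condition give q = (169 − 39)/(5) = 26. So Q = 104 and P = 65.
CS = ½·(169 − 65)·104 = 5408.
Change in consumer surplus: 5408 − 8450 = −3042.

CS falls by 3042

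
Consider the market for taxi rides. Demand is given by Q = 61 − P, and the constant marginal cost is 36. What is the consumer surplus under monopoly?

CS = 78.125

Inverting demand: P = 61 − Q.
Monopoly sets MR = MC: 61 − 2Q = 36 ⇒ Q = 12.5, P = 61 − 12.5 = 48.5.
CS = ½·(61 − 48.5)·12.5 = 78.125.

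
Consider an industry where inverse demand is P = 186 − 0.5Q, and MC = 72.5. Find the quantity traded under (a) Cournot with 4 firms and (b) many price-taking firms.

In a 4-firm Cournot equilibrium, symmetry and the first-order condition give q = (186 − 72.5)/(2.5) = 45.4. So Q = 181.6 and P = 95.2.
Competitive firms price at marginal cost: P = 72.5, giving Q = 227.

Cournot: Q = 181.6; Competition: Q = 227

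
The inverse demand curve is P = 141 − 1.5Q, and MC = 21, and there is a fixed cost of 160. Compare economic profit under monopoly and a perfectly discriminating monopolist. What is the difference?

The monopolist equates marginal revenue to marginal cost: 141 − 3Q = 21, so Q = 40. From demand, P = 81.
Profit = (81 − 21)·40 − 160 = 2240.
A perfectly discriminating monopolist sells every unit with P(Q) ≥ MC(Q), so output equals the competitive quantity Q = 80. Each buyer pays their reservation price, so CS = 0 and the firm captures all surplus.
PS equals the full surplus area, 4800. Profit = 4800 − 160 = 4640.
Change in economic profit: 4640 − 2240 = 2400.

π rises by 2400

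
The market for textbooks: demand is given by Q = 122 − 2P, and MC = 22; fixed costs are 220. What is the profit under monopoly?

Inverting demand: P = 61 − 0.5Q.
A monopolist chooses Q where MR = MC. MR = 61 − Q; setting this equal to 22 gives Q = 39 and P = 41.5.
Profit = (41.5 − 22)·39 − 220 = 540.5.

Profit = 540.5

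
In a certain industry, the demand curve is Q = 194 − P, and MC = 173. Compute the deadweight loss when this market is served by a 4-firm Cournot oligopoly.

Inverting demand: P = 194 − Q.
Perfect competition: P = MC = 173, so 194 − Q = 173 and Q = 21.
In a 4-firm Cournot equilibrium, symmetry and the first-order condition give q = (194 − 173)/(5) = 4.2. So Q = 16.8 and P = 177.2.
DWL is the triangle between Q = 16.8 and Q = 21: ½·(21 − 16.8)·(177.2 − 173) = 8.82.

DWL = 8.82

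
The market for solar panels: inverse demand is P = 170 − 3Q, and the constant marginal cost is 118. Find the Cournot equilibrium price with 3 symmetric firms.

P = 131

With 3 symmetric Cournot firms, each firm's FOC gives 170 − 12q = 118, so q = 13/3, Q = 3·13/3 = 13, and P = 131.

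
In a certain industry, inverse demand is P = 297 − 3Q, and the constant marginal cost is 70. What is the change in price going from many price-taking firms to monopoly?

Competitive firms price at marginal cost: P = 70, giving Q = 227/3.
The monopolist equates marginal revenue to marginal cost: 297 − 6Q = 70, so Q = 227/6. From demand, P = 183.5.
Change in price: 183.5 − 70 = 113.5.

Price rises by 113.5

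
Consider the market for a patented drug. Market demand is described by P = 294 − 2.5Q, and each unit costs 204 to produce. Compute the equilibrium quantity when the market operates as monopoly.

Monopoly sets MR = MC: 294 − 5Q = 204 ⇒ Q = 18, P = 294 − 2.5·18 = 249.

Q = 18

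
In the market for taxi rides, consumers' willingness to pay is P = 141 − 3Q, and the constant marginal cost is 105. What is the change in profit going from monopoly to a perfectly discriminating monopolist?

Monopoly sets MR = MC: 141 − 6Q = 105 ⇒ Q = 6, P = 141 − 3·6 = 123.
Profit = (123 − 105)·6 = 108.
With perfect price discrimination, output is the efficient level Q = 12 (where demand meets MC), but every buyer pays their willingness to pay: CS = 0 and PS = total surplus.
PS equals the full surplus area, 216. Profit = 216 = 216.
Change in profit: 216 − 108 = 108.

π rises by 108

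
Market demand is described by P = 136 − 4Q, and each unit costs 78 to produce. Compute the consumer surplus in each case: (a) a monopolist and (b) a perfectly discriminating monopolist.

Monopoly sets MR = MC: 136 − 8Q = 78 ⇒ Q = 7.25, P = 136 − 4·7.25 = 107.
CS = ½·(136 − 107)·7.25 = 105.125.
With perfect price discrimination, output is the efficient level Q = 14.5 (where demand meets MC), but every buyer pays their willingness to pay: CS = 0 and PS = total surplus.
CS = 0.

Monopoly: CS = 105.125; Perfect PD: CS = 0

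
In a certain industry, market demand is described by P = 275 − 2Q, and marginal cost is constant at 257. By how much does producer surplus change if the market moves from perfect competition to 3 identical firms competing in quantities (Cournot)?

Competitive firms price at marginal cost: P = 257, giving Q = 9.
PS = (257 − 257)·9 = 0.
Cournot with 3 identical firms: the symmetric best-response condition is 275 − 8q = 257. Each firm produces q = 2.25, total output Q = 6.75, price P = 261.5.
PS = (261.5 − 257)·6.75 = 30.375.
Change in producer surplus: 30.375 − 0 = 30.375.

PS rises by 30.375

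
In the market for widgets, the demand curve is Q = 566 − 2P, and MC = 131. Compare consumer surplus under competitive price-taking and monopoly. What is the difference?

Inverting demand: P = 283 − 0.5Q.
Competitive firms price at marginal cost: P = 131, giving Q = 304.
CS = ½·(283 − 131)·304 = 23104.
The monopolist equates marginal revenue to marginal cost: 283 − Q = 131, so Q = 152. From demand, P = 207.
CS = ½·(283 − 207)·152 = 5776.
Change in consumer surplus: 5776 − 23104 = −17328.

CS falls by 17328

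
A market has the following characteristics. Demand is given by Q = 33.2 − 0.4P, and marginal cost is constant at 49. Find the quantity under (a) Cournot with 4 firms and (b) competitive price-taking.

Cournot: Q = 10.88; Competition: Q = 13.6

Inverting demand: P = 83 − 2.5Q.
In a 4-firm Cournot equilibrium, symmetry and the first-order condition give q = (83 − 49)/(12.5) = 2.72. So Q = 10.88 and P = 55.8.
Under competition P = MC = 49, so Q = (83 − 49)/2.5 = 13.6.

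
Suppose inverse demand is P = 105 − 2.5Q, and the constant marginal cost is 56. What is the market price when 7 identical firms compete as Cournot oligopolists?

P = 62.125

Cournot with 7 identical firms: the symmetric best-response condition is 105 − 20q = 56. Each firm produces q = 2.45, total output Q = 17.15, price P = 62.125.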